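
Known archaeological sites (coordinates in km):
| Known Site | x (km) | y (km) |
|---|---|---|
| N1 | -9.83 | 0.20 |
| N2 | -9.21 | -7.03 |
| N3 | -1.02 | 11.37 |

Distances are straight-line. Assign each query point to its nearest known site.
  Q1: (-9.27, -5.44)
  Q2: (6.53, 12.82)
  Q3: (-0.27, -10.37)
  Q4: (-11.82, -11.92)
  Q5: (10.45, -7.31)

Q1 at (-9.27, -5.44):
  N1: 5.67 km
  N2: 1.59 km
  N3: 18.73 km
  → nearest: N2 (1.59 km)
Q2 at (6.53, 12.82):
  N1: 20.66 km
  N2: 25.33 km
  N3: 7.69 km
  → nearest: N3 (7.69 km)
Q3 at (-0.27, -10.37):
  N1: 14.25 km
  N2: 9.54 km
  N3: 21.75 km
  → nearest: N2 (9.54 km)
Q4 at (-11.82, -11.92):
  N1: 12.28 km
  N2: 5.54 km
  N3: 25.67 km
  → nearest: N2 (5.54 km)
Q5 at (10.45, -7.31):
  N1: 21.63 km
  N2: 19.66 km
  N3: 21.92 km
  → nearest: N2 (19.66 km)

Q1→N2; Q2→N3; Q3→N2; Q4→N2; Q5→N2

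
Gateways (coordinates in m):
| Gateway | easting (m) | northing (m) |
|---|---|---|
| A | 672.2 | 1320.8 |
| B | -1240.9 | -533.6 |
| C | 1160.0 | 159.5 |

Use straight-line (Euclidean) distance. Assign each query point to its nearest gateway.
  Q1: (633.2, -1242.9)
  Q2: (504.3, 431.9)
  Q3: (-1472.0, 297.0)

Q1→C; Q2→C; Q3→B

Q1 at (633.2, -1242.9):
  A: √((39.0)² + (2563.7)²) = √(1521.000 + 6572557.690) = 2564.0 m
  B: √((-1874.1)² + (709.3)²) = √(3512250.810 + 503106.490) = 2003.8 m
  C: √((526.8)² + (1402.4)²) = √(277518.240 + 1966725.760) = 1498.1 m
  → nearest: C (1498.1 m)
Q2 at (504.3, 431.9):
  A: √((167.9)² + (888.9)²) = √(28190.410 + 790143.210) = 904.6 m
  B: √((-1745.2)² + (-965.5)²) = √(3045723.040 + 932190.250) = 1994.5 m
  C: √((655.7)² + (-272.4)²) = √(429942.490 + 74201.760) = 710.0 m
  → nearest: C (710.0 m)
Q3 at (-1472.0, 297.0):
  A: √((2144.2)² + (1023.8)²) = √(4597593.640 + 1048166.440) = 2376.1 m
  B: √((231.1)² + (-830.6)²) = √(53407.210 + 689896.360) = 862.2 m
  C: √((2632.0)² + (-137.5)²) = √(6927424.000 + 18906.250) = 2635.6 m
  → nearest: B (862.2 m)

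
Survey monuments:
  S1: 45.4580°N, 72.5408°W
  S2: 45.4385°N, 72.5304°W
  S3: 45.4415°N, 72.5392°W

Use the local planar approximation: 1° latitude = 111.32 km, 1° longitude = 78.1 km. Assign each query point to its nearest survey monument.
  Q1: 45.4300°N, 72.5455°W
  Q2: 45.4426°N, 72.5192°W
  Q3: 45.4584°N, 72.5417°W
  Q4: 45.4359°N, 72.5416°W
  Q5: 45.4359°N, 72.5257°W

Q1→S3; Q2→S2; Q3→S1; Q4→S3; Q5→S2

Q1 at 45.4300°N, 72.5455°W:
  S1: √((0.0280·111.32)² + (0.0047·78.1)²) = √(9.715440 + 0.134740) = 3.1385 km
  S2: √((0.0085·111.32)² + (0.0151·78.1)²) = √(0.895332 + 1.390772) = 1.5120 km
  S3: √((0.0115·111.32)² + (0.0063·78.1)²) = √(1.638861 + 0.242094) = 1.3715 km
  → nearest: S3 (1.3715 km)
Q2 at 45.4426°N, 72.5192°W:
  S1: √((0.0154·111.32)² + (-0.0216·78.1)²) = √(2.938920 + 2.845834) = 2.4052 km
  S2: √((-0.0041·111.32)² + (-0.0112·78.1)²) = √(0.208312 + 0.765135) = 0.9866 km
  S3: √((-0.0011·111.32)² + (-0.0200·78.1)²) = √(0.014994 + 2.439844) = 1.5668 km
  → nearest: S2 (0.9866 km)
Q3 at 45.4584°N, 72.5417°W:
  S1: √((-0.0004·111.32)² + (0.0009·78.1)²) = √(0.001983 + 0.004941) = 0.0832 km
  S2: √((-0.0199·111.32)² + (0.0113·78.1)²) = √(4.907412 + 0.778859) = 2.3846 km
  S3: √((-0.0169·111.32)² + (0.0025·78.1)²) = √(3.539320 + 0.038123) = 1.8914 km
  → nearest: S1 (0.0832 km)
Q4 at 45.4359°N, 72.5416°W:
  S1: √((0.0221·111.32)² + (0.0008·78.1)²) = √(6.052446 + 0.003904) = 2.4610 km
  S2: √((0.0026·111.32)² + (0.0112·78.1)²) = √(0.083771 + 0.765135) = 0.9214 km
  S3: √((0.0056·111.32)² + (0.0024·78.1)²) = √(0.388618 + 0.035134) = 0.6510 km
  → nearest: S3 (0.6510 km)
Q5 at 45.4359°N, 72.5257°W:
  S1: √((0.0221·111.32)² + (-0.0151·78.1)²) = √(6.052446 + 1.390772) = 2.7282 km
  S2: √((0.0026·111.32)² + (-0.0047·78.1)²) = √(0.083771 + 0.134740) = 0.4675 km
  S3: √((0.0056·111.32)² + (-0.0135·78.1)²) = √(0.388618 + 1.111654) = 1.2249 km
  → nearest: S2 (0.4675 km)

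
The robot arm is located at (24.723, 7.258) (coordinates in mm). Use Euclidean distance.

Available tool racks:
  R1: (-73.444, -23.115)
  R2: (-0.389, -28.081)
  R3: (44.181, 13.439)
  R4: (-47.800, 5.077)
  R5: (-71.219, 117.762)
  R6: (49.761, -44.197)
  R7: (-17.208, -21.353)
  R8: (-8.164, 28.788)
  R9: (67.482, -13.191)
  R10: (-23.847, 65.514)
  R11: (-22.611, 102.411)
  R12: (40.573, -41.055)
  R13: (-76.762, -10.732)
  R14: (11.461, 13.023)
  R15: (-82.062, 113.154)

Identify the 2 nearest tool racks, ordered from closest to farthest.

R14, R3

Distances from (24.723, 7.258):
R1: 102.758 mm
R2: 43.353 mm
R3: 20.416 mm
R4: 72.556 mm
R5: 146.342 mm
R6: 57.223 mm
R7: 50.762 mm
R8: 39.308 mm
R9: 47.397 mm
R10: 75.847 mm
R11: 106.276 mm
R12: 50.847 mm
R13: 103.067 mm
R14: 14.461 mm
R15: 150.389 mm
Sorted: R14 (14.461 mm) < R3 (20.416 mm) < R8 (39.308 mm) < R2 (43.353 mm) < …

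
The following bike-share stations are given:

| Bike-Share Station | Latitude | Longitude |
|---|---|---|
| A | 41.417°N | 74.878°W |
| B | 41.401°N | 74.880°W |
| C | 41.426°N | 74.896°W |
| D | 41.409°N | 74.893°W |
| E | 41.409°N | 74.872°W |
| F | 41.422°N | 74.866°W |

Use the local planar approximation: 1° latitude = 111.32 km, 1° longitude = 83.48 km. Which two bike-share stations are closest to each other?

A and E

Pairwise distances:
A–B: √((-0.016·111.32)² + (-0.002·83.48)²) = √(3.17239 + 0.02788) = 1.789 km
A–C: √((0.009·111.32)² + (-0.018·83.48)²) = √(1.00376 + 2.25793) = 1.806 km
A–D: √((-0.008·111.32)² + (-0.015·83.48)²) = √(0.79310 + 1.56800) = 1.537 km
A–E: √((-0.008·111.32)² + (0.006·83.48)²) = √(0.79310 + 0.25088) = 1.022 km
A–F: √((0.005·111.32)² + (0.012·83.48)²) = √(0.30980 + 1.00352) = 1.146 km
B–C: √((0.025·111.32)² + (-0.016·83.48)²) = √(7.74509 + 1.78404) = 3.087 km
B–D: √((0.008·111.32)² + (-0.013·83.48)²) = √(0.79310 + 1.17775) = 1.404 km
B–E: √((0.008·111.32)² + (0.008·83.48)²) = √(0.79310 + 0.44601) = 1.113 km
B–F: √((0.021·111.32)² + (0.014·83.48)²) = √(5.46493 + 1.36591) = 2.614 km
C–D: √((-0.017·111.32)² + (0.003·83.48)²) = √(3.58133 + 0.06272) = 1.909 km
C–E: √((-0.017·111.32)² + (0.024·83.48)²) = √(3.58133 + 4.01409) = 2.756 km
C–F: √((-0.004·111.32)² + (0.030·83.48)²) = √(0.19827 + 6.27202) = 2.544 km
D–E: √((0.000·111.32)² + (0.021·83.48)²) = √(0.00000 + 3.07329) = 1.753 km
D–F: √((0.013·111.32)² + (0.027·83.48)²) = √(2.09427 + 5.08034) = 2.679 km
E–F: √((0.013·111.32)² + (0.006·83.48)²) = √(2.09427 + 0.25088) = 1.531 km
Closest pair: A–E at 1.022 km.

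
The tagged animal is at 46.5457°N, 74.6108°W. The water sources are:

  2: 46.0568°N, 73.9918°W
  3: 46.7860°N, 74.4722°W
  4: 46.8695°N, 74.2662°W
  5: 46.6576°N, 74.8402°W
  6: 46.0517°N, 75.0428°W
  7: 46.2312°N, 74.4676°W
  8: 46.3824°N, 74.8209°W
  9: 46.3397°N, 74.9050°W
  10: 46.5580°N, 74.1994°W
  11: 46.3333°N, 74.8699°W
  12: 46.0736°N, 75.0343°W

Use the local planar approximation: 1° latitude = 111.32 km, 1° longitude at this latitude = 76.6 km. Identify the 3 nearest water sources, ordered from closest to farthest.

Distances from 46.5457°N, 74.6108°W:
2: 72.1819 km
3: 28.7800 km
4: 44.6771 km
5: 21.5394 km
6: 64.1807 km
7: 36.6883 km
8: 24.2789 km
9: 32.1517 km
10: 31.5430 km
11: 30.8701 km
12: 61.7600 km
Sorted: 5 (21.5394 km) < 8 (24.2789 km) < 3 (28.7800 km) < 11 (30.8701 km) < 10 (31.5430 km) < …

5, 8, 3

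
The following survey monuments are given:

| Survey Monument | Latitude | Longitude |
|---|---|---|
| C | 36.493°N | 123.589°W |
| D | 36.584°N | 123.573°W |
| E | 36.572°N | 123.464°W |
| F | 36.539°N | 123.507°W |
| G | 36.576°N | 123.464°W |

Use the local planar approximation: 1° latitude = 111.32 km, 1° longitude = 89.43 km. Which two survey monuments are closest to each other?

Pairwise distances:
C–D: 10.231 km
C–E: 14.223 km
C–F: 8.944 km
C–G: 14.503 km
D–E: 9.839 km
D–F: 7.742 km
D–G: 9.788 km
E–F: 5.318 km
E–G: 0.445 km
F–G: 5.635 km
Closest pair: E–G at 0.445 km.

E and G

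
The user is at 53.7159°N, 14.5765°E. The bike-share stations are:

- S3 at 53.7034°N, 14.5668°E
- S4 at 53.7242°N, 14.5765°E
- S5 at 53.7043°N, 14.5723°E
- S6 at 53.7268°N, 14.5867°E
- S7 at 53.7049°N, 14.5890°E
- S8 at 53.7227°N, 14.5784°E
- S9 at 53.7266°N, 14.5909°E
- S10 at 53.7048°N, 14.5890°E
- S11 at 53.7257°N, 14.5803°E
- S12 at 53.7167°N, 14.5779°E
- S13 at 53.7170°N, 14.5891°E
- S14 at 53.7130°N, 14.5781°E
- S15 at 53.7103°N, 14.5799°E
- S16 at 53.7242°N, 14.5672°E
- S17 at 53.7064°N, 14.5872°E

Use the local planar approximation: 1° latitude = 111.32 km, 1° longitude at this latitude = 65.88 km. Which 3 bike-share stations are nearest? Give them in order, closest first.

S12, S14, S15

Distances from 53.7159°N, 14.5765°E:
S3: 1.5312 km
S4: 0.9240 km
S5: 1.3206 km
S6: 1.3870 km
S7: 1.4757 km
S8: 0.7673 km
S9: 1.5227 km
S10: 1.4849 km
S11: 1.1193 km
S12: 0.1282 km
S13: 0.8391 km
S14: 0.3396 km
S15: 0.6624 km
S16: 1.1086 km
S17: 1.2709 km
Sorted: S12 (0.1282 km) < S14 (0.3396 km) < S15 (0.6624 km) < S8 (0.7673 km) < S13 (0.8391 km) < …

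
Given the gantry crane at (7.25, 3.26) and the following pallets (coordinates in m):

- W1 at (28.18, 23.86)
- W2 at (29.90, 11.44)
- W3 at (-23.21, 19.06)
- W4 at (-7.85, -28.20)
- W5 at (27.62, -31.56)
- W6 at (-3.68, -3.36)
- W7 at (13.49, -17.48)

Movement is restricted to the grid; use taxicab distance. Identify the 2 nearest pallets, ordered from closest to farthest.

W6, W7

Distances from (7.25, 3.26):
W1: |20.93| + |20.60| = 20.93 + 20.60 = 41.53 m
W2: |22.65| + |8.18| = 22.65 + 8.18 = 30.83 m
W3: |-30.46| + |15.80| = 30.46 + 15.80 = 46.26 m
W4: |-15.10| + |-31.46| = 15.10 + 31.46 = 46.56 m
W5: |20.37| + |-34.82| = 20.37 + 34.82 = 55.19 m
W6: |-10.93| + |-6.62| = 10.93 + 6.62 = 17.55 m
W7: |6.24| + |-20.74| = 6.24 + 20.74 = 26.98 m
Sorted: W6 (17.55 m) < W7 (26.98 m) < W2 (30.83 m) < W1 (41.53 m) < …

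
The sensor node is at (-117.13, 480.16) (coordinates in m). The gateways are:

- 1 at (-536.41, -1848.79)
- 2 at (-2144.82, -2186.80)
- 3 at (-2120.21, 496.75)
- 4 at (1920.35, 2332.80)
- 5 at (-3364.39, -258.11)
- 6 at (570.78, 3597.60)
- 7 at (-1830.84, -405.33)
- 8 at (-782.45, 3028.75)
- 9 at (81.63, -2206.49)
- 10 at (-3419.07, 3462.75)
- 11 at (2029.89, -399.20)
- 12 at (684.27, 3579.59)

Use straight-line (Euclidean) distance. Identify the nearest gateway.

Distances from (-117.13, 480.16):
1: √((-419.28)² + (-2328.95)²) = √(175795.7184 + 5424008.1025) = 2366.39 m
2: √((-2027.69)² + (-2666.96)²) = √(4111526.7361 + 7112675.6416) = 3350.25 m
3: √((-2003.08)² + (16.59)²) = √(4012329.4864 + 275.2281) = 2003.15 m
4: √((2037.48)² + (1852.64)²) = √(4151324.7504 + 3432274.9696) = 2753.83 m
5: √((-3247.26)² + (-738.27)²) = √(10544697.5076 + 545042.5929) = 3330.13 m
6: √((687.91)² + (3117.44)²) = √(473220.1681 + 9718432.1536) = 3192.44 m
7: √((-1713.71)² + (-885.49)²) = √(2936801.9641 + 784092.5401) = 1928.96 m
8: √((-665.32)² + (2548.59)²) = √(442650.7024 + 6495310.9881) = 2634.00 m
9: √((198.76)² + (-2686.65)²) = √(39505.5376 + 7218088.2225) = 2693.99 m
10: √((-3301.94)² + (2982.59)²) = √(10902807.7636 + 8895843.1081) = 4449.57 m
11: √((2147.02)² + (-879.36)²) = √(4609694.8804 + 773274.0096) = 2320.12 m
12: √((801.40)² + (3099.43)²) = √(642241.9600 + 9606466.3249) = 3201.36 m
Minimum: 7 at 1928.96 m.

7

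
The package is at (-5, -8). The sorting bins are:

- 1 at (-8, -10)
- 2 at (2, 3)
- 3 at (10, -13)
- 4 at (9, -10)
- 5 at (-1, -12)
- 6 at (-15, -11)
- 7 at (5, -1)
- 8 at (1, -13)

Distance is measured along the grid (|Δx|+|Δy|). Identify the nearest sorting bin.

Distances from (-5, -8):
1: |-3| + |-2| = 3 + 2 = 5
2: |7| + |11| = 7 + 11 = 18
3: |15| + |-5| = 15 + 5 = 20
4: |14| + |-2| = 14 + 2 = 16
5: |4| + |-4| = 4 + 4 = 8
6: |-10| + |-3| = 10 + 3 = 13
7: |10| + |7| = 10 + 7 = 17
8: |6| + |-5| = 6 + 5 = 11
Minimum: 1 at 5.

1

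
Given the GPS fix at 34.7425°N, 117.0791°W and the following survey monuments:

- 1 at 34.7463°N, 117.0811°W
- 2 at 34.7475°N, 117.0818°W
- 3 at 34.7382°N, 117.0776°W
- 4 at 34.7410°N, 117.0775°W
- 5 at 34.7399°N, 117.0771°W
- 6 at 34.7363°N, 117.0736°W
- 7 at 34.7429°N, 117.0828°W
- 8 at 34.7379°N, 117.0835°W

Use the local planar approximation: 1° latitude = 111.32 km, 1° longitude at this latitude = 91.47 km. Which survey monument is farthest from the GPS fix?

Distances from 34.7425°N, 117.0791°W:
1: 0.4609 km
2: 0.6089 km
3: 0.4980 km
4: 0.2220 km
5: 0.3424 km
6: 0.8541 km
7: 0.3414 km
8: 0.6513 km
Maximum: 6 at 0.8541 km.

6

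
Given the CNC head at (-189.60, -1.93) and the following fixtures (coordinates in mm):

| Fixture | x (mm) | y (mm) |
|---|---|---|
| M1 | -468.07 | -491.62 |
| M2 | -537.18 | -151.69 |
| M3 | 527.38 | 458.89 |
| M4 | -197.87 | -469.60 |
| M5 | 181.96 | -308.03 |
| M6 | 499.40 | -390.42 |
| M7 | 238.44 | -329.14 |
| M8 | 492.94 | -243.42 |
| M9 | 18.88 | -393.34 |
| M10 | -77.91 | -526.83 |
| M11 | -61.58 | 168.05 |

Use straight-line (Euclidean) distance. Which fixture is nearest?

Distances from (-189.60, -1.93):
M1: √((-278.47)² + (-489.69)²) = √(77545.5409 + 239796.2961) = 563.33 mm
M2: √((-347.58)² + (-149.76)²) = √(120811.8564 + 22428.0576) = 378.47 mm
M3: √((716.98)² + (460.82)²) = √(514060.3204 + 212355.0724) = 852.30 mm
M4: √((-8.27)² + (-467.67)²) = √(68.3929 + 218715.2289) = 467.74 mm
M5: √((371.56)² + (-306.10)²) = √(138056.8336 + 93697.2100) = 481.41 mm
M6: √((689.00)² + (-388.49)²) = √(474721.0000 + 150924.4801) = 790.98 mm
M7: √((428.04)² + (-327.21)²) = √(183218.2416 + 107066.3841) = 538.78 mm
M8: √((682.54)² + (-241.49)²) = √(465860.8516 + 58317.4201) = 724.00 mm
M9: √((208.48)² + (-391.41)²) = √(43463.9104 + 153201.7881) = 443.47 mm
M10: √((111.69)² + (-524.90)²) = √(12474.6561 + 275520.0100) = 536.65 mm
M11: √((128.02)² + (169.98)²) = √(16389.1204 + 28893.2004) = 212.80 mm
Minimum: M11 at 212.80 mm.

M11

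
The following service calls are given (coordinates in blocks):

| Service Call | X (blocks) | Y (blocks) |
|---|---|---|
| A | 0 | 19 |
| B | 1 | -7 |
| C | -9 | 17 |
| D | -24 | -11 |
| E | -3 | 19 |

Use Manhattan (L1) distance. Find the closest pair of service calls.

Pairwise distances:
A–B: 27 blocks
A–C: 11 blocks
A–D: 54 blocks
A–E: 3 blocks
B–C: 34 blocks
B–D: 29 blocks
B–E: 30 blocks
C–D: 43 blocks
C–E: 8 blocks
D–E: 51 blocks
Closest pair: A–E at 3 blocks.

A and E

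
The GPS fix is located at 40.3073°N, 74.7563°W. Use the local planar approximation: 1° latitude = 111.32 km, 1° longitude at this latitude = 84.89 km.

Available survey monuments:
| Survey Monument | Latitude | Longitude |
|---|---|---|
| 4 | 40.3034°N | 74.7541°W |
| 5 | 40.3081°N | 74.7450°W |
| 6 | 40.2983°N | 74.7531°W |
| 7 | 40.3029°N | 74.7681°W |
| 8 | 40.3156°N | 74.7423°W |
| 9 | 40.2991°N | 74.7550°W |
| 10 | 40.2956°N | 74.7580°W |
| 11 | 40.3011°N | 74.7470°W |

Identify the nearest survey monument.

Distances from 40.3073°N, 74.7563°W:
4: √((-0.0039·111.32)² + (0.0022·84.89)²) = √(0.188484 + 0.034879) = 0.4726 km
5: √((0.0008·111.32)² + (0.0113·84.89)²) = √(0.007931 + 0.920174) = 0.9634 km
6: √((-0.0090·111.32)² + (0.0032·84.89)²) = √(1.003764 + 0.073793) = 1.0381 km
7: √((-0.0044·111.32)² + (-0.0118·84.89)²) = √(0.239912 + 1.003407) = 1.1150 km
8: √((0.0083·111.32)² + (0.0140·84.89)²) = √(0.853695 + 1.412437) = 1.5054 km
9: √((-0.0082·111.32)² + (0.0013·84.89)²) = √(0.833248 + 0.012179) = 0.9195 km
10: √((-0.0117·111.32)² + (-0.0017·84.89)²) = √(1.696360 + 0.020826) = 1.3104 km
11: √((-0.0062·111.32)² + (0.0093·84.89)²) = √(0.476354 + 0.623274) = 1.0486 km
Minimum: 4 at 0.4726 km.

4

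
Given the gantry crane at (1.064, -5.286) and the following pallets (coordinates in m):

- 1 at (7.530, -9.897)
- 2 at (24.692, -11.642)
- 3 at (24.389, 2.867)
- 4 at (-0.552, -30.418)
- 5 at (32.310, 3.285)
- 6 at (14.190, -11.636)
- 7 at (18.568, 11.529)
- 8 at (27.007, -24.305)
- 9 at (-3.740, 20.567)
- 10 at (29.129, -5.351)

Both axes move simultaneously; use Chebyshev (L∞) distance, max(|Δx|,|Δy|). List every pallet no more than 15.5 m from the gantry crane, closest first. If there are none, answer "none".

1, 6

Distances from (1.064, -5.286):
1: 6.466 m
2: 23.628 m
3: 23.325 m
4: 25.132 m
5: 31.246 m
6: 13.126 m
7: 17.504 m
8: 25.943 m
9: 25.853 m
10: 28.065 m
Threshold 15.5 m: 1 (6.466 m), 6 (13.126 m) are within range.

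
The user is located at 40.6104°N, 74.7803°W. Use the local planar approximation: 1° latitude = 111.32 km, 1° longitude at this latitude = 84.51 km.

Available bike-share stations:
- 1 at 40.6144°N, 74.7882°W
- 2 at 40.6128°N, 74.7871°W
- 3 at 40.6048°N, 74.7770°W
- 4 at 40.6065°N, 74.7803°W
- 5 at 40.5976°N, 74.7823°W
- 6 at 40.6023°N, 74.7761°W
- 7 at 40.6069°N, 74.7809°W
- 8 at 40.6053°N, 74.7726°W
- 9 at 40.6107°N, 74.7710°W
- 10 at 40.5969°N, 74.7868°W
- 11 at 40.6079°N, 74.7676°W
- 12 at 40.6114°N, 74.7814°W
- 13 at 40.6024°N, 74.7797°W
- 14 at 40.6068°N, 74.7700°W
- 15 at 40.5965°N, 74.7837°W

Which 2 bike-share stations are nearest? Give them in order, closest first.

Distances from 40.6104°N, 74.7803°W:
1: √((0.0040·111.32)² + (-0.0079·84.51)²) = √(0.198274 + 0.445728) = 0.8025 km
2: √((0.0024·111.32)² + (-0.0068·84.51)²) = √(0.071379 + 0.330243) = 0.6337 km
3: √((-0.0056·111.32)² + (0.0033·84.51)²) = √(0.388618 + 0.077776) = 0.6829 km
4: √((-0.0039·111.32)² + (0.0000·84.51)²) = √(0.188484 + 0.000000) = 0.4341 km
5: √((-0.0128·111.32)² + (-0.0020·84.51)²) = √(2.030329 + 0.028568) = 1.4349 km
6: √((-0.0081·111.32)² + (0.0042·84.51)²) = √(0.813048 + 0.125984) = 0.9690 km
7: √((-0.0035·111.32)² + (-0.0006·84.51)²) = √(0.151804 + 0.002571) = 0.3929 km
8: √((-0.0051·111.32)² + (0.0077·84.51)²) = √(0.322320 + 0.423446) = 0.8636 km
9: √((0.0003·111.32)² + (0.0093·84.51)²) = √(0.001115 + 0.617706) = 0.7867 km
10: √((-0.0135·111.32)² + (-0.0065·84.51)²) = √(2.258468 + 0.301747) = 1.6001 km
11: √((-0.0025·111.32)² + (0.0127·84.51)²) = √(0.077451 + 1.151924) = 1.1088 km
12: √((0.0010·111.32)² + (-0.0011·84.51)²) = √(0.012392 + 0.008642) = 0.1450 km
13: √((-0.0080·111.32)² + (0.0006·84.51)²) = √(0.793097 + 0.002571) = 0.8920 km
14: √((-0.0036·111.32)² + (0.0103·84.51)²) = √(0.160602 + 0.757688) = 0.9583 km
15: √((-0.0139·111.32)² + (-0.0034·84.51)²) = √(2.394286 + 0.082561) = 1.5738 km
Sorted: 12 (0.1450 km) < 7 (0.3929 km) < 4 (0.4341 km) < 2 (0.6337 km) < …

12, 7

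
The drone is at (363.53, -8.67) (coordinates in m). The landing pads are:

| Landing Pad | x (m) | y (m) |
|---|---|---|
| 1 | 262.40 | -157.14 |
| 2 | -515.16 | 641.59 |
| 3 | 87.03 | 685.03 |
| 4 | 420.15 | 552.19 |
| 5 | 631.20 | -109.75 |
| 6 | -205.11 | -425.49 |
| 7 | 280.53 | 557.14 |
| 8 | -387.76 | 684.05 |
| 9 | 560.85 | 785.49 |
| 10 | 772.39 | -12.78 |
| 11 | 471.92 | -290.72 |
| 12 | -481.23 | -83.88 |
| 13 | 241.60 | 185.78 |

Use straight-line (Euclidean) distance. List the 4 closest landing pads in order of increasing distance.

1, 13, 5, 11

Distances from (363.53, -8.67):
1: √((-101.13)² + (-148.47)²) = √(10227.2769 + 22043.3409) = 179.64 m
2: √((-878.69)² + (650.26)²) = √(772096.1161 + 422838.0676) = 1093.13 m
3: √((-276.50)² + (693.70)²) = √(76452.2500 + 481219.6900) = 746.77 m
4: √((56.62)² + (560.86)²) = √(3205.8244 + 314563.9396) = 563.71 m
5: √((267.67)² + (-101.08)²) = √(71647.2289 + 10217.1664) = 286.12 m
6: √((-568.64)² + (-416.82)²) = √(323351.4496 + 173738.9124) = 705.05 m
7: √((-83.00)² + (565.81)²) = √(6889.0000 + 320140.9561) = 571.87 m
8: √((-751.29)² + (692.72)²) = √(564436.6641 + 479860.9984) = 1021.91 m
9: √((197.32)² + (794.16)²) = √(38935.1824 + 630690.1056) = 818.31 m
10: √((408.86)² + (-4.11)²) = √(167166.4996 + 16.8921) = 408.88 m
11: √((108.39)² + (-282.05)²) = √(11748.3921 + 79552.2025) = 302.16 m
12: √((-844.76)² + (-75.21)²) = √(713619.4576 + 5656.5441) = 848.10 m
13: √((-121.93)² + (194.45)²) = √(14866.9249 + 37810.8025) = 229.52 m
Sorted: 1 (179.64 m) < 13 (229.52 m) < 5 (286.12 m) < 11 (302.16 m) < 10 (408.88 m) < 4 (563.71 m) < …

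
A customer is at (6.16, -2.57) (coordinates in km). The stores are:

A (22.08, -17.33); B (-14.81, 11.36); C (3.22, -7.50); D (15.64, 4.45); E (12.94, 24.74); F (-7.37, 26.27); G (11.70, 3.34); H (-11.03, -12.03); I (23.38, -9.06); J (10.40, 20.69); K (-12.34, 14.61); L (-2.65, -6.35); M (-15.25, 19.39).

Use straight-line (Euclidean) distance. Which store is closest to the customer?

C

Distances from (6.16, -2.57):
A: √((15.92)² + (-14.76)²) = √(253.4464 + 217.8576) = 21.71 km
B: √((-20.97)² + (13.93)²) = √(439.7409 + 194.0449) = 25.18 km
C: √((-2.94)² + (-4.93)²) = √(8.6436 + 24.3049) = 5.74 km
D: √((9.48)² + (7.02)²) = √(89.8704 + 49.2804) = 11.80 km
E: √((6.78)² + (27.31)²) = √(45.9684 + 745.8361) = 28.14 km
F: √((-13.53)² + (28.84)²) = √(183.0609 + 831.7456) = 31.86 km
G: √((5.54)² + (5.91)²) = √(30.6916 + 34.9281) = 8.10 km
H: √((-17.19)² + (-9.46)²) = √(295.4961 + 89.4916) = 19.62 km
I: √((17.22)² + (-6.49)²) = √(296.5284 + 42.1201) = 18.40 km
J: √((4.24)² + (23.26)²) = √(17.9776 + 541.0276) = 23.64 km
K: √((-18.50)² + (17.18)²) = √(342.2500 + 295.1524) = 25.25 km
L: √((-8.81)² + (-3.78)²) = √(77.6161 + 14.2884) = 9.59 km
M: √((-21.41)² + (21.96)²) = √(458.3881 + 482.2416) = 30.67 km
Minimum: C at 5.74 km.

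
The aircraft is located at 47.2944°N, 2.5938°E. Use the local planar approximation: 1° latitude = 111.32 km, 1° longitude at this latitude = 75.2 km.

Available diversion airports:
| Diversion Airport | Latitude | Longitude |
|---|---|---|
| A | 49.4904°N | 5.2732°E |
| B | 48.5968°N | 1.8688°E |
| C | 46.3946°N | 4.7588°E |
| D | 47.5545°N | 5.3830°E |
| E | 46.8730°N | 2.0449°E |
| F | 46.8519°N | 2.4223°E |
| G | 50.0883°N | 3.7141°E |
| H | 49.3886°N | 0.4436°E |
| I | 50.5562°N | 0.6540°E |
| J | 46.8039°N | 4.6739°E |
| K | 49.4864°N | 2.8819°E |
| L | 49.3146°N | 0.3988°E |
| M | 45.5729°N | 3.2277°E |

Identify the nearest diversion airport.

F

Distances from 47.2944°N, 2.5938°E:
A: 316.7943 km
B: 154.8953 km
C: 191.1534 km
D: 211.7369 km
E: 62.4851 km
F: 50.9194 km
G: 322.2251 km
H: 283.7132 km
I: 391.3095 km
J: 165.6796 km
K: 244.9733 km
L: 278.9642 km
M: 197.4772 km
Minimum: F at 50.9194 km.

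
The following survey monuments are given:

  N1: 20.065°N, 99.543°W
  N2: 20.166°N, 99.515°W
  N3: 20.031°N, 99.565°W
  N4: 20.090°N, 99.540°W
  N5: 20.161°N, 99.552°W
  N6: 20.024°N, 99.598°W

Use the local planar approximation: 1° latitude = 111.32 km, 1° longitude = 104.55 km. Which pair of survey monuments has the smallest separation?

Pairwise distances:
N1–N4: √((0.025·111.32)² + (0.003·104.55)²) = √(7.74509 + 0.09838) = 2.801 km
N3–N6: √((-0.007·111.32)² + (-0.033·104.55)²) = √(0.60721 + 11.90354) = 3.537 km
N2–N5: √((-0.005·111.32)² + (-0.037·104.55)²) = √(0.30980 + 14.96413) = 3.908 km
N1–N3: √((-0.034·111.32)² + (-0.022·104.55)²) = √(14.32532 + 5.29046) = 4.429 km
N3–N4: √((0.059·111.32)² + (0.025·104.55)²) = √(43.13705 + 6.83169) = 7.069 km
N1–N6: √((-0.041·111.32)² + (-0.055·104.55)²) = √(20.83119 + 33.06538) = 7.341 km
N4–N5: √((0.071·111.32)² + (-0.012·104.55)²) = √(62.46879 + 1.57402) = 8.003 km
N2–N4: √((-0.076·111.32)² + (-0.025·104.55)²) = √(71.57701 + 6.83169) = 8.855 km
N4–N6: √((-0.066·111.32)² + (-0.058·104.55)²) = √(53.98017 + 36.77088) = 9.526 km
N1–N5: √((0.096·111.32)² + (-0.009·104.55)²) = √(114.20598 + 0.88539) = 10.728 km
N1–N2: √((0.101·111.32)² + (0.028·104.55)²) = √(126.41224 + 8.56967) = 11.618 km
N3–N5: √((0.130·111.32)² + (0.013·104.55)²) = √(209.42721 + 1.84729) = 14.535 km
N2–N3: √((-0.135·111.32)² + (-0.050·104.55)²) = √(225.84680 + 27.32676) = 15.911 km
N5–N6: √((-0.137·111.32)² + (-0.046·104.55)²) = √(232.58812 + 23.12937) = 15.991 km
N2–N6: √((-0.142·111.32)² + (-0.083·104.55)²) = √(249.87516 + 75.30161) = 18.033 km
Closest pair: N1–N4 at 2.801 km.

N1 and N4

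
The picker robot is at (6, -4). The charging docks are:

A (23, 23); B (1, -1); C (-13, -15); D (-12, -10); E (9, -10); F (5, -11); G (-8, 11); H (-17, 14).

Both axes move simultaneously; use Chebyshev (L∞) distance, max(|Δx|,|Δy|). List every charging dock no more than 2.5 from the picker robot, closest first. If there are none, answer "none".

none

Distances from (6, -4):
A: max(|17|, |27|) = 27
B: max(|-5|, |3|) = 5
C: max(|-19|, |-11|) = 19
D: max(|-18|, |-6|) = 18
E: max(|3|, |-6|) = 6
F: max(|-1|, |-7|) = 7
G: max(|-14|, |15|) = 15
H: max(|-23|, |18|) = 23
Threshold 2.5: none within range.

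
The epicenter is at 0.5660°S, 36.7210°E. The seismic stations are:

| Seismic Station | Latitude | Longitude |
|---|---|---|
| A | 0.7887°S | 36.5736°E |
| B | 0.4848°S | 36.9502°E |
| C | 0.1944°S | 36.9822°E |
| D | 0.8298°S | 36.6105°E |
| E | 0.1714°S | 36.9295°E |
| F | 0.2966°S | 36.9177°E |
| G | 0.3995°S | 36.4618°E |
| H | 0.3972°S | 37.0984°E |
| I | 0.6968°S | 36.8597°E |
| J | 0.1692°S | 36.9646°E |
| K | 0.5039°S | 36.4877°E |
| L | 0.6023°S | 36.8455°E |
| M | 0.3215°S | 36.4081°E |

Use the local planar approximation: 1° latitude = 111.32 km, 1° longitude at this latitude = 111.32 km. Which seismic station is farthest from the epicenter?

Distances from 0.5660°S, 36.7210°E:
A: 29.7293 km
B: 27.0684 km
C: 50.5633 km
D: 31.8384 km
E: 49.6818 km
F: 37.1327 km
G: 34.2943 km
H: 46.0230 km
I: 21.2228 km
J: 51.8315 km
K: 26.8753 km
L: 14.4364 km
M: 44.2049 km
Maximum: J at 51.8315 km.

J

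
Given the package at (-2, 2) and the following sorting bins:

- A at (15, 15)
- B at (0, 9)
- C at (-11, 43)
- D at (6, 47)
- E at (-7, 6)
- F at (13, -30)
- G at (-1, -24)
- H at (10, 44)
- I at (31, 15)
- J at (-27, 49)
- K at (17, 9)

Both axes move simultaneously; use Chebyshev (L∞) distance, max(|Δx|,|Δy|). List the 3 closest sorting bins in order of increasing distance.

E, B, A

Distances from (-2, 2):
A: max(|17|, |13|) = 17
B: max(|2|, |7|) = 7
C: max(|-9|, |41|) = 41
D: max(|8|, |45|) = 45
E: max(|-5|, |4|) = 5
F: max(|15|, |-32|) = 32
G: max(|1|, |-26|) = 26
H: max(|12|, |42|) = 42
I: max(|33|, |13|) = 33
J: max(|-25|, |47|) = 47
K: max(|19|, |7|) = 19
Sorted: E (5) < B (7) < A (17) < K (19) < G (26) < …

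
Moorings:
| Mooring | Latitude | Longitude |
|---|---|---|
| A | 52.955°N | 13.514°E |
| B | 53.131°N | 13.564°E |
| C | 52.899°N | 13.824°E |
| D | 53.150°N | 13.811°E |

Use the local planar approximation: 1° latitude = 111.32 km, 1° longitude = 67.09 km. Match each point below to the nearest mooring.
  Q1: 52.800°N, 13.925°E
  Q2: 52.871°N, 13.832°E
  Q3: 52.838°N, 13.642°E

Q1→C; Q2→C; Q3→C

Q1 at 52.800°N, 13.925°E:
  A: 32.528 km
  B: 44.094 km
  C: 12.937 km
  D: 39.706 km
  → nearest: C (12.937 km)
Q2 at 52.871°N, 13.832°E:
  A: 23.294 km
  B: 34.073 km
  C: 3.163 km
  D: 31.090 km
  → nearest: C (3.163 km)
Q3 at 52.838°N, 13.642°E:
  A: 15.601 km
  B: 33.034 km
  C: 13.972 km
  D: 36.536 km
  → nearest: C (13.972 km)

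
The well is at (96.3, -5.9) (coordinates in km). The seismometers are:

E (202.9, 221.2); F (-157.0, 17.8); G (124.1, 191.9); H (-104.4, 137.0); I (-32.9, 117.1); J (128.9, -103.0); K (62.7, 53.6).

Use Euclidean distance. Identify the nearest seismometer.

Distances from (96.3, -5.9):
E: √((106.6)² + (227.1)²) = √(11363.560 + 51574.410) = 250.9 km
F: √((-253.3)² + (23.7)²) = √(64160.890 + 561.690) = 254.4 km
G: √((27.8)² + (197.8)²) = √(772.840 + 39124.840) = 199.7 km
H: √((-200.7)² + (142.9)²) = √(40280.490 + 20420.410) = 246.4 km
I: √((-129.2)² + (123.0)²) = √(16692.640 + 15129.000) = 178.4 km
J: √((32.6)² + (-97.1)²) = √(1062.760 + 9428.410) = 102.4 km
K: √((-33.6)² + (59.5)²) = √(1128.960 + 3540.250) = 68.3 km
Minimum: K at 68.3 km.

K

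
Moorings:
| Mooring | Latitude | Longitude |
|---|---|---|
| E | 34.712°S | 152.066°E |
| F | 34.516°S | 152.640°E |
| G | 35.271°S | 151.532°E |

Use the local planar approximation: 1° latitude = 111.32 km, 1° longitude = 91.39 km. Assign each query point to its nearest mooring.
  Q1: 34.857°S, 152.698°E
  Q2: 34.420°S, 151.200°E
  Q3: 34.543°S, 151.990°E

Q1→F; Q2→E; Q3→E

Q1 at 34.857°S, 152.698°E:
  E: 59.972 km
  F: 38.328 km
  G: 116.100 km
  → nearest: F (38.328 km)
Q2 at 34.420°S, 151.200°E:
  E: 85.559 km
  F: 132.035 km
  G: 99.474 km
  → nearest: E (85.559 km)
Q3 at 34.543°S, 151.990°E:
  E: 20.054 km
  F: 59.479 km
  G: 91.212 km
  → nearest: E (20.054 km)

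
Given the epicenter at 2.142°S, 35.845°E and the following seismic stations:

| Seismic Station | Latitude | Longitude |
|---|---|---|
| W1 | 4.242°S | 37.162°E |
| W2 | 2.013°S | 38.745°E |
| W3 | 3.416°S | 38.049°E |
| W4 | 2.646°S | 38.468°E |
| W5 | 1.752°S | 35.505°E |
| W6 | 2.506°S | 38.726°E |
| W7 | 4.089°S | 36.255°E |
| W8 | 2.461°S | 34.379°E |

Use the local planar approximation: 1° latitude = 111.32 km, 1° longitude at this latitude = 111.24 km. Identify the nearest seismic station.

W5

Distances from 2.142°S, 35.845°E:
W1: √((-2.100·111.32)² + (1.317·111.24)²) = √(54649.34798 + 21463.15245) = 275.885 km
W2: √((0.129·111.32)² + (2.900·111.24)²) = √(206.21764 + 104068.17922) = 322.915 km
W3: √((-1.274·111.32)² + (2.204·111.24)²) = √(20113.38892 + 60109.78032) = 283.237 km
W4: √((-0.504·111.32)² + (2.623·111.24)²) = √(3147.80244 + 85137.03898) = 297.128 km
W5: √((0.390·111.32)² + (-0.340·111.24)²) = √(1884.84486 + 1430.47343) = 57.579 km
W6: √((-0.364·111.32)² + (2.881·111.24)²) = √(1641.90930 + 102708.99435) = 323.034 km
W7: √((-1.947·111.32)² + (0.410·111.24)²) = √(46976.24494 + 2080.12615) = 221.487 km
W8: √((-0.319·111.32)² + (-1.466·111.24)²) = √(1261.03680 + 26594.38190) = 166.899 km
Minimum: W5 at 57.579 km.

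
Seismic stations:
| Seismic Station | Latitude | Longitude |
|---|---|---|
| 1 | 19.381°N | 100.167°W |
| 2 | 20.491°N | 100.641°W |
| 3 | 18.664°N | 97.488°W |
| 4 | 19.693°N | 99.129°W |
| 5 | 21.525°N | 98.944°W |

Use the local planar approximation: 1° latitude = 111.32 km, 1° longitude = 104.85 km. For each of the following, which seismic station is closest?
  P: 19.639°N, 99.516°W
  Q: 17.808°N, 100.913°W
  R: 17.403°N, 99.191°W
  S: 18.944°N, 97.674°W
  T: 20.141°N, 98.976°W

P at 19.639°N, 99.516°W:
  1: √((-0.258·111.32)² + (-0.651·104.85)²) = √(824.87057 + 4659.06583) = 74.054 km
  2: √((0.852·111.32)² + (-1.125·104.85)²) = √(8995.50574 + 13913.67691) = 151.358 km
  3: √((-0.975·111.32)² + (2.028·104.85)²) = √(11780.28037 + 45213.98344) = 238.735 km
  4: √((0.054·111.32)² + (0.387·104.85)²) = √(36.13549 + 1646.48887) = 41.020 km
  5: √((1.886·111.32)² + (0.572·104.85)²) = √(44078.80095 + 3596.90467) = 218.348 km
  → nearest: 4 (41.020 km)
Q at 17.808°N, 100.913°W:
  1: √((1.573·111.32)² + (0.746·104.85)²) = √(30662.23731 + 6118.07117) = 191.782 km
  2: √((2.683·111.32)² + (0.272·104.85)²) = √(89204.70075 + 813.34477) = 300.030 km
  3: √((0.856·111.32)² + (3.425·104.85)²) = √(9080.16885 + 128960.88988) = 371.539 km
  4: √((1.885·111.32)² + (1.784·104.85)²) = √(44032.07018 + 34988.60035) = 281.106 km
  5: √((3.717·111.32)² + (1.969·104.85)²) = √(171210.94230 + 42621.45799) = 462.420 km
  → nearest: 1 (191.782 km)
R at 17.403°N, 99.191°W:
  1: √((1.978·111.32)² + (-0.976·104.85)²) = √(48484.05887 + 10472.16569) = 242.809 km
  2: √((3.088·111.32)² + (-1.450·104.85)²) = √(118168.29754 + 23113.88106) = 375.875 km
  3: √((1.261·111.32)² + (1.703·104.85)²) = √(19705.00587 + 31883.51290) = 227.131 km
  4: √((2.290·111.32)² + (0.062·104.85)²) = √(64985.63396 + 42.25910) = 255.006 km
  5: √((4.122·111.32)² + (0.247·104.85)²) = √(210553.45403 + 670.70381) = 459.591 km
  → nearest: 3 (227.131 km)
S at 18.944°N, 97.674°W:
  1: √((0.437·111.32)² + (-2.493·104.85)²) = √(2366.51504 + 68325.28102) = 265.879 km
  2: √((1.547·111.32)² + (-2.967·104.85)²) = √(29656.98672 + 96776.95699) = 355.576 km
  3: √((-0.280·111.32)² + (0.186·104.85)²) = √(971.54396 + 380.33190) = 36.768 km
  4: √((0.749·111.32)² + (-1.455·104.85)²) = √(6952.00428 + 23273.56197) = 173.855 km
  5: √((2.581·111.32)² + (-1.270·104.85)²) = √(82551.01252 + 17731.45244) = 316.674 km
  → nearest: 3 (36.768 km)
T at 20.141°N, 98.976°W:
  1: √((-0.760·111.32)² + (-1.191·104.85)²) = √(7157.70145 + 15594.10279) = 150.837 km
  2: √((0.350·111.32)² + (-1.665·104.85)²) = √(1518.03744 + 30476.51791) = 178.870 km
  3: √((-1.477·111.32)² + (1.488·104.85)²) = √(27033.81802 + 24341.24188) = 226.661 km
  4: √((-0.448·111.32)² + (-0.153·104.85)²) = √(2487.15255 + 257.34737) = 52.388 km
  5: √((1.384·111.32)² + (0.032·104.85)²) = √(23736.60351 + 11.25737) = 154.103 km
  → nearest: 4 (52.388 km)

P→4; Q→1; R→3; S→3; T→4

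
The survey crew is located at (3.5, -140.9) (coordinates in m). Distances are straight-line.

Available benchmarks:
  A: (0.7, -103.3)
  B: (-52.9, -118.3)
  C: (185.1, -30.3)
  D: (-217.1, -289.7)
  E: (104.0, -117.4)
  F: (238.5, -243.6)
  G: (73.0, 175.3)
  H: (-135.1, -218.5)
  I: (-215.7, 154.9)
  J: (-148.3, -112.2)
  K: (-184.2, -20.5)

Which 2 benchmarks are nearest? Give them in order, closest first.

Distances from (3.5, -140.9):
A: 37.7 m
B: 60.8 m
C: 212.6 m
D: 266.1 m
E: 103.2 m
F: 256.5 m
G: 323.7 m
H: 158.8 m
I: 368.2 m
J: 154.5 m
K: 223.0 m
Sorted: A (37.7 m) < B (60.8 m) < E (103.2 m) < J (154.5 m) < …

A, B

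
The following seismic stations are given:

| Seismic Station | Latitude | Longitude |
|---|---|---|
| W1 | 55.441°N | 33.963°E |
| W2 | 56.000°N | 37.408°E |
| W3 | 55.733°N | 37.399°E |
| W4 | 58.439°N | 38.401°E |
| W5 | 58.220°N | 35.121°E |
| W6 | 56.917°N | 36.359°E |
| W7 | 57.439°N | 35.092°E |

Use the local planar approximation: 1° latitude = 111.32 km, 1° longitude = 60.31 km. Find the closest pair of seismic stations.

W2 and W3

Pairwise distances:
W2–W3: 29.727 km
W5–W7: 86.959 km
W6–W7: 95.998 km
W2–W6: 120.095 km
W3–W6: 145.966 km
W5–W6: 163.139 km
W4–W5: 199.313 km
W4–W6: 209.459 km
W1–W3: 209.759 km
W2–W7: 212.534 km
W1–W2: 216.887 km
W1–W6: 218.811 km
W4–W7: 228.514 km
W1–W7: 232.606 km
W3–W7: 235.425 km
W2–W4: 278.036 km
W2–W5: 283.016 km
W3–W4: 307.234 km
W3–W5: 309.067 km
W1–W5: 317.144 km
W1–W4: 427.809 km
Closest pair: W2–W3 at 29.727 km.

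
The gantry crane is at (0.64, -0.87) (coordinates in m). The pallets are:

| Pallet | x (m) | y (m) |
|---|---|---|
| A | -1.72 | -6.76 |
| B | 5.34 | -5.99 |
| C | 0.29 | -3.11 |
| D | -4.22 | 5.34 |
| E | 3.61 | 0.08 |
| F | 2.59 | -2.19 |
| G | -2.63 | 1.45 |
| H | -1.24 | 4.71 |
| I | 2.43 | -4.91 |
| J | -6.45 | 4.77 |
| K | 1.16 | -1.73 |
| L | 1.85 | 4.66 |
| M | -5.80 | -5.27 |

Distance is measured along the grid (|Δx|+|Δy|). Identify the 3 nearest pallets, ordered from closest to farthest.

K, C, F

Distances from (0.64, -0.87):
A: |-2.36| + |-5.89| = 2.36 + 5.89 = 8.25 m
B: |4.70| + |-5.12| = 4.70 + 5.12 = 9.82 m
C: |-0.35| + |-2.24| = 0.35 + 2.24 = 2.59 m
D: |-4.86| + |6.21| = 4.86 + 6.21 = 11.07 m
E: |2.97| + |0.95| = 2.97 + 0.95 = 3.92 m
F: |1.95| + |-1.32| = 1.95 + 1.32 = 3.27 m
G: |-3.27| + |2.32| = 3.27 + 2.32 = 5.59 m
H: |-1.88| + |5.58| = 1.88 + 5.58 = 7.46 m
I: |1.79| + |-4.04| = 1.79 + 4.04 = 5.83 m
J: |-7.09| + |5.64| = 7.09 + 5.64 = 12.73 m
K: |0.52| + |-0.86| = 0.52 + 0.86 = 1.38 m
L: |1.21| + |5.53| = 1.21 + 5.53 = 6.74 m
M: |-6.44| + |-4.40| = 6.44 + 4.40 = 10.84 m
Sorted: K (1.38 m) < C (2.59 m) < F (3.27 m) < E (3.92 m) < G (5.59 m) < …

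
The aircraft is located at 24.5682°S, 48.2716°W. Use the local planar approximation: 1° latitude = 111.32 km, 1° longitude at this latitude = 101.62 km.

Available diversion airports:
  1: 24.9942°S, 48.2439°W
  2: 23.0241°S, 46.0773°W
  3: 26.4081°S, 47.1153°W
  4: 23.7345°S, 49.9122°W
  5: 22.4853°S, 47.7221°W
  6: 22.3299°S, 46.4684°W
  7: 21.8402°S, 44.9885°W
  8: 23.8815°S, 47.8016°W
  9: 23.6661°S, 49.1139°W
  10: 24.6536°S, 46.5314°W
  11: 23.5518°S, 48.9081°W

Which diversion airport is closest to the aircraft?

Distances from 24.5682°S, 48.2716°W:
1: 47.5058 km
2: 281.5459 km
3: 236.1298 km
4: 190.8089 km
5: 238.4976 km
6: 309.2924 km
7: 451.1432 km
8: 90.1374 km
9: 131.9506 km
10: 177.0945 km
11: 130.3288 km
Minimum: 1 at 47.5058 km.

1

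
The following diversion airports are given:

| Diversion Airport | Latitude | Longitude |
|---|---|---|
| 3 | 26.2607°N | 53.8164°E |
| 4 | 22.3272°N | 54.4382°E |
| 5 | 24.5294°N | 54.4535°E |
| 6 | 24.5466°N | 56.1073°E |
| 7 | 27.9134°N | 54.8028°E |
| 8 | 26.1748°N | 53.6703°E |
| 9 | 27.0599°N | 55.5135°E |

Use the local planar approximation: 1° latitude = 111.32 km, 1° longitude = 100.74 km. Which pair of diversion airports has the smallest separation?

Pairwise distances:
3–4: √((-3.9335·111.32)² + (0.6218·100.74)²) = √(191736.459795 + 3923.786137) = 442.3350 km
3–5: √((-1.7313·111.32)² + (0.6371·100.74)²) = √(37144.203788 + 4119.259038) = 203.1341 km
3–6: √((-1.7141·111.32)² + (2.2909·100.74)²) = √(36409.834524 + 53261.839003) = 299.4523 km
3–7: √((1.6527·111.32)² + (0.9864·100.74)²) = √(33848.112012 + 9874.384181) = 209.0992 km
3–8: √((-0.0859·111.32)² + (-0.1461·100.74)²) = √(91.439264 + 216.622880) = 17.5517 km
3–9: √((0.7992·111.32)² + (1.6971·100.74)²) = √(7915.117125 + 29229.323234) = 192.7289 km
4–5: √((2.2022·111.32)² + (0.0153·100.74)²) = √(60097.985132 + 2.375674) = 245.1537 km
4–6: √((2.2194·111.32)² + (1.6691·100.74)²) = √(61040.426398 + 28272.786088) = 298.8532 km
4–7: √((5.5862·111.32)² + (0.3646·100.74)²) = √(386704.616094 + 1349.078502) = 622.9396 km
4–8: √((3.8476·111.32)² + (-0.7679·100.74)²) = √(183453.595311 + 5984.298224) = 435.2446 km
4–9: √((4.7327·111.32)² + (1.0753·100.74)²) = √(277564.773141 + 11734.462047) = 537.8654 km
5–6: √((0.0172·111.32)² + (1.6538·100.74)²) = √(3.666091 + 27756.830173) = 166.6148 km
5–7: √((3.3840·111.32)² + (0.3493·100.74)²) = √(141908.073439 + 1238.229265) = 378.3468 km
5–8: √((1.6454·111.32)² + (-0.7832·100.74)²) = √(33549.757180 + 6225.141831) = 199.4365 km
5–9: √((2.5305·111.32)² + (1.0600·100.74)²) = √(79352.219506 + 11402.908083) = 301.2559 km
6–7: √((3.3668·111.32)² + (-1.3045·100.74)²) = √(140469.175191 + 17269.988959) = 397.1639 km
6–8: √((1.6282·111.32)² + (-2.4370·100.74)²) = √(32852.006201 + 60271.909591) = 305.1621 km
6–9: √((2.5133·111.32)² + (-0.5938·100.74)²) = √(78277.159516 + 3578.362052) = 286.1040 km
7–8: √((-1.7386·111.32)² + (-1.1325·100.74)²) = √(37458.100101 + 13016.083153) = 224.6646 km
7–9: √((-0.8535·111.32)² + (0.7107·100.74)²) = √(9027.207935 + 5125.975474) = 118.9672 km
8–9: √((0.8851·111.32)² + (1.8432·100.74)²) = √(9708.029264 + 34478.535972) = 210.2060 km
Closest pair: 3–8 at 17.5517 km.

3 and 8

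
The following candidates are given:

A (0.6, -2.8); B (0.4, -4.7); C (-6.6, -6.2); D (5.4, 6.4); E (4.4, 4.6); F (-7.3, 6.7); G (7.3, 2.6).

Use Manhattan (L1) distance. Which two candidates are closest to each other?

Pairwise distances:
A–B: 2.1
A–C: 10.6
A–D: 14.0
A–E: 11.2
A–F: 17.4
A–G: 12.1
B–C: 8.5
B–D: 16.1
B–E: 13.3
B–F: 19.1
B–G: 14.2
C–D: 24.6
C–E: 21.8
C–F: 13.6
C–G: 22.7
D–E: 2.8
D–F: 13.0
D–G: 5.7
E–F: 13.8
E–G: 4.9
F–G: 18.7
Closest pair: A–B at 2.1.

A and B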